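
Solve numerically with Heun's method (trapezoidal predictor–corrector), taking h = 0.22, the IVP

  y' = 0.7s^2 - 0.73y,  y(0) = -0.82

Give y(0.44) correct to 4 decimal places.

Heun: k1 = f(s_n, y_n); k2 = f(s_n + h, y_n + h·k1); y_{n+1} = y_n + (h/2)·(k1 + k2).
s=0.000000, y=-0.820000:
  k1 = f(0.000000, -0.820000) = 0.598600
  k2 = f(0.220000, -0.688308) = 0.536345
  y ← -0.820000 + (0.22/2)·(0.598600 + 0.536345) = -0.695156
s=0.220000, y=-0.695156:
  k1 = f(0.220000, -0.695156) = 0.541344
  k2 = f(0.440000, -0.576060) = 0.556044
  y ← -0.695156 + (0.22/2)·(0.541344 + 0.556044) = -0.574443
y(0.44) ≈ -0.5744

-0.5744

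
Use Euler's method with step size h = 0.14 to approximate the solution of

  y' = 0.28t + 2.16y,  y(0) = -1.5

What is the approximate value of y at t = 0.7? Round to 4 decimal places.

Euler: y_{n+1} = y_n + h·f(t_n, y_n).
t=0.000000, y=-1.500000: f=-3.240000 → y ← -1.500000 + 0.14·(-3.240000) = -1.953600
t=0.140000, y=-1.953600: f=-4.180576 → y ← -1.953600 + 0.14·(-4.180576) = -2.538881
t=0.280000, y=-2.538881: f=-5.405582 → y ← -2.538881 + 0.14·(-5.405582) = -3.295662
t=0.420000, y=-3.295662: f=-7.001030 → y ← -3.295662 + 0.14·(-7.001030) = -4.275806
t=0.560000, y=-4.275806: f=-9.078942 → y ← -4.275806 + 0.14·(-9.078942) = -5.546858
y(0.7) ≈ -5.5469

-5.5469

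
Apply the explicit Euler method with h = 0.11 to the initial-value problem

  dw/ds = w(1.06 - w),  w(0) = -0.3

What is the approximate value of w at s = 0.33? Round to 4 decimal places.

-0.4620

Euler: w_{n+1} = w_n + h·f(s_n, w_n).
s=0.000000, w=-0.300000: f=-0.408000 → w ← -0.300000 + 0.11·(-0.408000) = -0.344880
s=0.110000, w=-0.344880: f=-0.484515 → w ← -0.344880 + 0.11·(-0.484515) = -0.398177
s=0.220000, w=-0.398177: f=-0.580612 → w ← -0.398177 + 0.11·(-0.580612) = -0.462044
w(0.33) ≈ -0.4620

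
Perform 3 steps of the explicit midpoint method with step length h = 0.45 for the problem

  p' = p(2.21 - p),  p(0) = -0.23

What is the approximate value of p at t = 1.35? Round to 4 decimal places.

-15.0381

Midpoint: k1 = f(t_n, p_n); k2 = f(t_n + h/2, p_n + (h/2)·k1); p_{n+1} = p_n + h·k2.
t=0.000000, p=-0.230000:
  k1 = f(0.000000, -0.230000) = -0.561200
  k2 = f(0.225000, -0.356270) = -0.914285
  p ← -0.230000 + 0.45·(-0.914285) = -0.641428
t=0.450000, p=-0.641428:
  k1 = f(0.450000, -0.641428) = -1.828987
  k2 = f(0.675000, -1.052950) = -3.435724
  p ← -0.641428 + 0.45·(-3.435724) = -2.187504
t=0.900000, p=-2.187504:
  k1 = f(0.900000, -2.187504) = -9.619559
  k2 = f(1.125000, -4.351905) = -28.556786
  p ← -2.187504 + 0.45·(-28.556786) = -15.038058
p(1.35) ≈ -15.0381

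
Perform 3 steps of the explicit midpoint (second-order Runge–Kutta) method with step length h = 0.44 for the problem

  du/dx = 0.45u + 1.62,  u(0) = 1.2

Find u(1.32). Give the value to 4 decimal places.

5.0648

Midpoint: k1 = f(x_n, u_n); k2 = f(x_n + h/2, u_n + (h/2)·k1); u_{n+1} = u_n + h·k2.
x=0.000000, u=1.200000:
  k1 = f(0.000000, 1.200000) = 2.160000
  k2 = f(0.220000, 1.675200) = 2.373840
  u ← 1.200000 + 0.44·2.373840 = 2.244490
x=0.440000, u=2.244490:
  k1 = f(0.440000, 2.244490) = 2.630020
  k2 = f(0.660000, 2.823094) = 2.890392
  u ← 2.244490 + 0.44·2.890392 = 3.516262
x=0.880000, u=3.516262:
  k1 = f(0.880000, 3.516262) = 3.202318
  k2 = f(1.100000, 4.220772) = 3.519347
  u ← 3.516262 + 0.44·3.519347 = 5.064775
u(1.32) ≈ 5.0648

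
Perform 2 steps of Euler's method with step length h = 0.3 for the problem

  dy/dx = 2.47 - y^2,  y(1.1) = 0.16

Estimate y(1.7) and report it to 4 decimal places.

1.3949

Euler: y_{n+1} = y_n + h·f(x_n, y_n).
x=1.100000, y=0.160000: f=2.444400 → y ← 0.160000 + 0.3·2.444400 = 0.893320
x=1.400000, y=0.893320: f=1.671979 → y ← 0.893320 + 0.3·1.671979 = 1.394914
y(1.7) ≈ 1.3949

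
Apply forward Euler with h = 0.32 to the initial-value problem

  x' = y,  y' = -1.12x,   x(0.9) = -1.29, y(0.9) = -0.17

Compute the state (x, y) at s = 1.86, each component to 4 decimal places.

-1.0031, 1.2225

Euler on (x,y): x_{n+1} = x_n + h·x', y_{n+1} = y_n + h·y'.
0.900000: (-1.290000, -0.170000); f=(-0.170000, 1.444800) → (-1.344400, 0.292336)
1.220000: (-1.344400, 0.292336); f=(0.292336, 1.505728) → (-1.250852, 0.774169)
1.540000: (-1.250852, 0.774169); f=(0.774169, 1.400955) → (-1.003118, 1.222474)
(x(1.86), y(1.86)) ≈ (-1.0031, 1.2225)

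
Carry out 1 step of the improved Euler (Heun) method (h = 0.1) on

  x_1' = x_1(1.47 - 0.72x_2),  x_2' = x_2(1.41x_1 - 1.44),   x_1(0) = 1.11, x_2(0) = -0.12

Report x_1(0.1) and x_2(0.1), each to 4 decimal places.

1.2963, -0.1230

Heun on (x_1,x_2): k1 = f(s_n, state_n); k2 = f(s_n + h, state_n + h·k1); state_{n+1} = state_n + (h/2)·(k1 + k2).
0.000000: (1.110000, -0.120000)
  k1 = (1.727604, -0.015012)
  predictor → (1.282760, -0.121501)
  k2 = (1.997875, -0.044797)
  → (1.296274, -0.122990)
(x_1(0.1), x_2(0.1)) ≈ (1.2963, -0.1230)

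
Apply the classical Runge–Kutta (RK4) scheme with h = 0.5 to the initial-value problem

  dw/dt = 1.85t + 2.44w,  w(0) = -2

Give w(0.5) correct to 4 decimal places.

-6.3643

RK4: k1 = f(t_n, w_n); k2 = f(t_n + h/2, w_n + (h/2)·k1); k3 = f(t_n + h/2, w_n + (h/2)·k2); k4 = f(t_n + h, w_n + h·k3); w_{n+1} = w_n + (h/6)·(k1 + 2k2 + 2k3 + k4).
t=0.000000, w=-2.000000:
  k1 = f(0.000000, -2.000000) = -4.880000
  k2 = f(0.250000, -3.220000) = -7.394300
  k3 = f(0.250000, -3.848575) = -8.928023
  k4 = f(0.500000, -6.464011) = -14.847188
  w ← -2.000000 + (0.5/6)·(k1 + 2k2 + 2k3 + k4) = -6.364320
w(0.5) ≈ -6.3643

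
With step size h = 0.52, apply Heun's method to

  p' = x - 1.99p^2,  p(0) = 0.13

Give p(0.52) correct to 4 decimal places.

Heun: k1 = f(x_n, p_n); k2 = f(x_n + h, p_n + h·k1); p_{n+1} = p_n + (h/2)·(k1 + k2).
x=0.000000, p=0.130000:
  k1 = f(0.000000, 0.130000) = -0.033631
  k2 = f(0.520000, 0.112512) = 0.494809
  p ← 0.130000 + (0.52/2)·(-0.033631 + 0.494809) = 0.249906
p(0.52) ≈ 0.2499

0.2499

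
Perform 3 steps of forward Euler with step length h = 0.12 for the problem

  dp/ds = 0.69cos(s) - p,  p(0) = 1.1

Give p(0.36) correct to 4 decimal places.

Euler: p_{n+1} = p_n + h·f(s_n, p_n).
s=0.000000, p=1.100000: f=-0.410000 → p ← 1.100000 + 0.12·(-0.410000) = 1.050800
s=0.120000, p=1.050800: f=-0.365762 → p ← 1.050800 + 0.12·(-0.365762) = 1.006909
s=0.240000, p=1.006909: f=-0.336685 → p ← 1.006909 + 0.12·(-0.336685) = 0.966506
p(0.36) ≈ 0.9665

0.9665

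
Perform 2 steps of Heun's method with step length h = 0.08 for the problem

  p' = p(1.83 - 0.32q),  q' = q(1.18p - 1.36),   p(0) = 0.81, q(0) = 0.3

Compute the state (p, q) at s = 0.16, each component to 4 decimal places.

1.0686, 0.2877

Heun on (p,q): k1 = f(s_n, state_n); k2 = f(s_n + h, state_n + h·k1); state_{n+1} = state_n + (h/2)·(k1 + k2).
0.000000: (0.810000, 0.300000)
  k1 = (1.404540, -0.121260)
  predictor → (0.922363, 0.290299)
  k2 = (1.602241, -0.078849)
  → (0.930271, 0.291996)
0.080000: (0.930271, 0.291996)
  k1 = (1.615473, -0.076585)
  predictor → (1.059509, 0.285869)
  k2 = (1.841980, -0.031382)
  → (1.068569, 0.287677)
(p(0.16), q(0.16)) ≈ (1.0686, 0.2877)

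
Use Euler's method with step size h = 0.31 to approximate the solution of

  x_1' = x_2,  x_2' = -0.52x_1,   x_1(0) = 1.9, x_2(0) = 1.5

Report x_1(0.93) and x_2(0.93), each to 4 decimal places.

2.9869, 0.3716

Euler on (x_1,x_2): x_1_{n+1} = x_1_n + h·x_1', x_2_{n+1} = x_2_n + h·x_2'.
0.000000: (1.900000, 1.500000); f=(1.500000, -0.988000) → (2.365000, 1.193720)
0.310000: (2.365000, 1.193720); f=(1.193720, -1.229800) → (2.735053, 0.812482)
0.620000: (2.735053, 0.812482); f=(0.812482, -1.422228) → (2.986923, 0.371591)
(x_1(0.93), x_2(0.93)) ≈ (2.9869, 0.3716)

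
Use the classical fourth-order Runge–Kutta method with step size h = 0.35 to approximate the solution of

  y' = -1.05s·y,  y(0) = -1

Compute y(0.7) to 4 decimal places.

-0.7732

RK4: k1 = f(s_n, y_n); k2 = f(s_n + h/2, y_n + (h/2)·k1); k3 = f(s_n + h/2, y_n + (h/2)·k2); k4 = f(s_n + h, y_n + h·k3); y_{n+1} = y_n + (h/6)·(k1 + 2k2 + 2k3 + k4).
s=0.000000, y=-1.000000:
  k1 = f(0.000000, -1.000000) = 0.000000
  k2 = f(0.175000, -1.000000) = 0.183750
  k3 = f(0.175000, -0.967844) = 0.177841
  k4 = f(0.350000, -0.937756) = 0.344625
  y ← -1.000000 + (0.35/6)·(k1 + 2k2 + 2k3 + k4) = -0.937711
s=0.350000, y=-0.937711:
  k1 = f(0.350000, -0.937711) = 0.344609
  k2 = f(0.525000, -0.877405) = 0.483669
  k3 = f(0.525000, -0.853069) = 0.470254
  k4 = f(0.700000, -0.773122) = 0.568245
  y ← -0.937711 + (0.35/6)·(k1 + 2k2 + 2k3 + k4) = -0.773170
y(0.7) ≈ -0.7732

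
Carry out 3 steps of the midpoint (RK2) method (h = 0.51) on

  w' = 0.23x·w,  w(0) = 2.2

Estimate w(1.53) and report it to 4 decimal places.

Midpoint: k1 = f(x_n, w_n); k2 = f(x_n + h/2, w_n + (h/2)·k1); w_{n+1} = w_n + h·k2.
x=0.000000, w=2.200000:
  k1 = f(0.000000, 2.200000) = 0.000000
  k2 = f(0.255000, 2.200000) = 0.129030
  w ← 2.200000 + 0.51·0.129030 = 2.265805
x=0.510000, w=2.265805:
  k1 = f(0.510000, 2.265805) = 0.265779
  k2 = f(0.765000, 2.333579) = 0.410593
  w ← 2.265805 + 0.51·0.410593 = 2.475208
x=1.020000, w=2.475208:
  k1 = f(1.020000, 2.475208) = 0.580684
  k2 = f(1.275000, 2.623282) = 0.769278
  w ← 2.475208 + 0.51·0.769278 = 2.867539
w(1.53) ≈ 2.8675

2.8675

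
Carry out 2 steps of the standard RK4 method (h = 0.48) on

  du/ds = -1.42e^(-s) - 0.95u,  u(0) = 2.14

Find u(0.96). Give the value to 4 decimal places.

RK4: k1 = f(s_n, u_n); k2 = f(s_n + h/2, u_n + (h/2)·k1); k3 = f(s_n + h/2, u_n + (h/2)·k2); k4 = f(s_n + h, u_n + h·k3); u_{n+1} = u_n + (h/6)·(k1 + 2k2 + 2k3 + k4).
s=0.000000, u=2.140000:
  k1 = f(0.000000, 2.140000) = -3.453000
  k2 = f(0.240000, 1.311280) = -2.362728
  k3 = f(0.240000, 1.572945) = -2.611310
  k4 = f(0.480000, 0.886571) = -1.720915
  u ← 2.140000 + (0.48/6)·(k1 + 2k2 + 2k3 + k4) = 0.930241
s=0.480000, u=0.930241:
  k1 = f(0.480000, 0.930241) = -1.762401
  k2 = f(0.720000, 0.507265) = -1.173090
  k3 = f(0.720000, 0.648699) = -1.307453
  k4 = f(0.960000, 0.302664) = -0.831238
  u ← 0.930241 + (0.48/6)·(k1 + 2k2 + 2k3 + k4) = 0.325863
u(0.96) ≈ 0.3259

0.3259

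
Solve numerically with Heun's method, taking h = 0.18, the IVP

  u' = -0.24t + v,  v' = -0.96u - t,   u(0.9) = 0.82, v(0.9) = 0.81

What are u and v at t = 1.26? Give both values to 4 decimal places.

Heun on (u,v): k1 = f(t_n, state_n); k2 = f(t_n + h, state_n + h·k1); state_{n+1} = state_n + (h/2)·(k1 + k2).
0.900000: (0.820000, 0.810000)
  k1 = (0.594000, -1.687200)
  predictor → (0.926920, 0.506304)
  k2 = (0.247104, -1.969843)
  → (0.895699, 0.480866)
1.080000: (0.895699, 0.480866)
  k1 = (0.221666, -1.939871)
  predictor → (0.935599, 0.131689)
  k2 = (-0.170711, -2.158175)
  → (0.900285, 0.112042)
(u(1.26), v(1.26)) ≈ (0.9003, 0.1120)

0.9003, 0.1120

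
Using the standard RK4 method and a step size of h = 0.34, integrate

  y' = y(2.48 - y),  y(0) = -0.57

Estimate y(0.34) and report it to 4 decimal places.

-1.8769

RK4: k1 = f(t_n, y_n); k2 = f(t_n + h/2, y_n + (h/2)·k1); k3 = f(t_n + h/2, y_n + (h/2)·k2); k4 = f(t_n + h, y_n + h·k3); y_{n+1} = y_n + (h/6)·(k1 + 2k2 + 2k3 + k4).
t=0.000000, y=-0.570000:
  k1 = f(0.000000, -0.570000) = -1.738500
  k2 = f(0.170000, -0.865545) = -2.895720
  k3 = f(0.170000, -1.062272) = -3.762858
  k4 = f(0.340000, -1.849372) = -8.006618
  y ← -0.570000 + (0.34/6)·(k1 + 2k2 + 2k3 + k4) = -1.876862
y(0.34) ≈ -1.8769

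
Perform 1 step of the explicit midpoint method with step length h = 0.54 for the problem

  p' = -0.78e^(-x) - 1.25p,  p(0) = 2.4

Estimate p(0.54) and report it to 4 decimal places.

Midpoint: k1 = f(x_n, p_n); k2 = f(x_n + h/2, p_n + (h/2)·k1); p_{n+1} = p_n + h·k2.
x=0.000000, p=2.400000:
  k1 = f(0.000000, 2.400000) = -3.780000
  k2 = f(0.270000, 1.379400) = -2.319686
  p ← 2.400000 + 0.54·(-2.319686) = 1.147370
p(0.54) ≈ 1.1474

1.1474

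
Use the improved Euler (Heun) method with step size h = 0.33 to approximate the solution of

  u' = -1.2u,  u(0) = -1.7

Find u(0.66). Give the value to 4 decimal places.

-0.7917

Heun: k1 = f(t_n, u_n); k2 = f(t_n + h, u_n + h·k1); u_{n+1} = u_n + (h/2)·(k1 + k2).
t=0.000000, u=-1.700000:
  k1 = f(0.000000, -1.700000) = 2.040000
  k2 = f(0.330000, -1.026800) = 1.232160
  u ← -1.700000 + (0.33/2)·(2.040000 + 1.232160) = -1.160094
t=0.330000, u=-1.160094:
  k1 = f(0.330000, -1.160094) = 1.392112
  k2 = f(0.660000, -0.700697) = 0.840836
  u ← -1.160094 + (0.33/2)·(1.392112 + 0.840836) = -0.791657
u(0.66) ≈ -0.7917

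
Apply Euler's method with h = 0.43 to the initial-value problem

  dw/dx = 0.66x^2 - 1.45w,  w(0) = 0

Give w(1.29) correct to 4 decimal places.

Euler: w_{n+1} = w_n + h·f(x_n, w_n).
x=0.000000, w=0.000000: f=0.000000 → w ← 0.000000 + 0.43·0.000000 = 0.000000
x=0.430000, w=0.000000: f=0.122034 → w ← 0.000000 + 0.43·0.122034 = 0.052475
x=0.860000, w=0.052475: f=0.412048 → w ← 0.052475 + 0.43·0.412048 = 0.229655
w(1.29) ≈ 0.2297

0.2297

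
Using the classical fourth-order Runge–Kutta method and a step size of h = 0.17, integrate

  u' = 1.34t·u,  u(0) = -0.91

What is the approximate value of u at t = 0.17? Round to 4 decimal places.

-0.9278

RK4: k1 = f(t_n, u_n); k2 = f(t_n + h/2, u_n + (h/2)·k1); k3 = f(t_n + h/2, u_n + (h/2)·k2); k4 = f(t_n + h, u_n + h·k3); u_{n+1} = u_n + (h/6)·(k1 + 2k2 + 2k3 + k4).
t=0.000000, u=-0.910000:
  k1 = f(0.000000, -0.910000) = 0.000000
  k2 = f(0.085000, -0.910000) = -0.103649
  k3 = f(0.085000, -0.918810) = -0.104652
  k4 = f(0.170000, -0.927791) = -0.211351
  u ← -0.910000 + (0.17/6)·(k1 + 2k2 + 2k3 + k4) = -0.927792
u(0.17) ≈ -0.9278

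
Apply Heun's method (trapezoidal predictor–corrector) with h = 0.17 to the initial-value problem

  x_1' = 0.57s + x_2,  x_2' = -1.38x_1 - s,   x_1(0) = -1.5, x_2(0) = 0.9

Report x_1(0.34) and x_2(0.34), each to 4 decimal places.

Heun on (x_1,x_2): k1 = f(s_n, state_n); k2 = f(s_n + h, state_n + h·k1); state_{n+1} = state_n + (h/2)·(k1 + k2).
0.000000: (-1.500000, 0.900000)
  k1 = (0.900000, 2.070000)
  predictor → (-1.347000, 1.251900)
  k2 = (1.348800, 1.688860)
  → (-1.308852, 1.219503)
0.170000: (-1.308852, 1.219503)
  k1 = (1.316403, 1.636216)
  predictor → (-1.085063, 1.497660)
  k2 = (1.691460, 1.157388)
  → (-1.053184, 1.456959)
(x_1(0.34), x_2(0.34)) ≈ (-1.0532, 1.4570)

-1.0532, 1.4570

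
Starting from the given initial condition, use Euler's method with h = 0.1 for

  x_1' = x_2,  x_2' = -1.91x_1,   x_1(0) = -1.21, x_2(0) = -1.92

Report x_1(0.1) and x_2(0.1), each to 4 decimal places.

Euler on (x_1,x_2): x_1_{n+1} = x_1_n + h·x_1', x_2_{n+1} = x_2_n + h·x_2'.
0.000000: (-1.210000, -1.920000); f=(-1.920000, 2.311100) → (-1.402000, -1.688890)
(x_1(0.1), x_2(0.1)) ≈ (-1.4020, -1.6889)

-1.4020, -1.6889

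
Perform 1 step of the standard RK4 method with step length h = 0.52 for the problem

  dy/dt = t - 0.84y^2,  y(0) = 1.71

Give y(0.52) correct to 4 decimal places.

1.0760

RK4: k1 = f(t_n, y_n); k2 = f(t_n + h/2, y_n + (h/2)·k1); k3 = f(t_n + h/2, y_n + (h/2)·k2); k4 = f(t_n + h, y_n + h·k3); y_{n+1} = y_n + (h/6)·(k1 + 2k2 + 2k3 + k4).
t=0.000000, y=1.710000:
  k1 = f(0.000000, 1.710000) = -2.456244
  k2 = f(0.260000, 1.071377) = -0.704192
  k3 = f(0.260000, 1.526910) = -1.698422
  k4 = f(0.520000, 0.826821) = -0.054251
  y ← 1.710000 + (0.52/6)·(k1 + 2k2 + 2k3 + k4) = 1.075971
y(0.52) ≈ 1.0760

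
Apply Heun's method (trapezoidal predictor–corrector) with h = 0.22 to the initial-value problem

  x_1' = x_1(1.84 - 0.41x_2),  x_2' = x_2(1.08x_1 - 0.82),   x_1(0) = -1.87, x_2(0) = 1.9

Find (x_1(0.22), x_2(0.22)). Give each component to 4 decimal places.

-2.4809, 1.0468

Heun on (x_1,x_2): k1 = f(s_n, state_n); k2 = f(s_n + h, state_n + h·k1); state_{n+1} = state_n + (h/2)·(k1 + k2).
0.000000: (-1.870000, 1.900000)
  k1 = (-1.984070, -5.395240)
  predictor → (-2.306495, 0.713047)
  k2 = (-3.569649, -2.360910)
  → (-2.480909, 1.046824)
(x_1(0.22), x_2(0.22)) ≈ (-2.4809, 1.0468)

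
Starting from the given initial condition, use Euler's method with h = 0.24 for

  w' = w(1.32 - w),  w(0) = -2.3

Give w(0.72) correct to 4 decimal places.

Euler: w_{n+1} = w_n + h·f(x_n, w_n).
x=0.000000, w=-2.300000: f=-8.326000 → w ← -2.300000 + 0.24·(-8.326000) = -4.298240
x=0.240000, w=-4.298240: f=-24.148544 → w ← -4.298240 + 0.24·(-24.148544) = -10.093891
x=0.480000, w=-10.093891: f=-115.210562 → w ← -10.093891 + 0.24·(-115.210562) = -37.744425
w(0.72) ≈ -37.7444

-37.7444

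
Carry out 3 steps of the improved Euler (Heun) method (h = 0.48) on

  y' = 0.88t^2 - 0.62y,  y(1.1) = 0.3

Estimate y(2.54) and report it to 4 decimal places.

Heun: k1 = f(t_n, y_n); k2 = f(t_n + h, y_n + h·k1); y_{n+1} = y_n + (h/2)·(k1 + k2).
t=1.100000, y=0.300000:
  k1 = f(1.100000, 0.300000) = 0.878800
  k2 = f(1.580000, 0.721824) = 1.749301
  y ← 0.300000 + (0.48/2)·(0.878800 + 1.749301) = 0.930744
t=1.580000, y=0.930744:
  k1 = f(1.580000, 0.930744) = 1.619771
  k2 = f(2.060000, 1.708234) = 2.675263
  y ← 0.930744 + (0.48/2)·(1.619771 + 2.675263) = 1.961552
t=2.060000, y=1.961552:
  k1 = f(2.060000, 1.961552) = 2.518206
  k2 = f(2.540000, 3.170291) = 3.711828
  y ← 1.961552 + (0.48/2)·(2.518206 + 3.711828) = 3.456760
y(2.54) ≈ 3.4568

3.4568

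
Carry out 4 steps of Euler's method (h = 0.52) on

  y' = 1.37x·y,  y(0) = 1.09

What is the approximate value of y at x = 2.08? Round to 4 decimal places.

5.4906

Euler: y_{n+1} = y_n + h·f(x_n, y_n).
x=0.000000, y=1.090000: f=0.000000 → y ← 1.090000 + 0.52·0.000000 = 1.090000
x=0.520000, y=1.090000: f=0.776516 → y ← 1.090000 + 0.52·0.776516 = 1.493788
x=1.040000, y=1.493788: f=2.128350 → y ← 1.493788 + 0.52·2.128350 = 2.600530
x=1.560000, y=2.600530: f=5.557853 → y ← 2.600530 + 0.52·5.557853 = 5.490614
y(2.08) ≈ 5.4906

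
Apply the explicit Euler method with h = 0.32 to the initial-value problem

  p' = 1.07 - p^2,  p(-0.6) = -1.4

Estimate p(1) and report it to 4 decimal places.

-23.2959

Euler: p_{n+1} = p_n + h·f(x_n, p_n).
x=-0.600000, p=-1.400000: f=-0.890000 → p ← -1.400000 + 0.32·(-0.890000) = -1.684800
x=-0.280000, p=-1.684800: f=-1.768551 → p ← -1.684800 + 0.32·(-1.768551) = -2.250736
x=0.040000, p=-2.250736: f=-3.995814 → p ← -2.250736 + 0.32·(-3.995814) = -3.529397
x=0.360000, p=-3.529397: f=-11.386642 → p ← -3.529397 + 0.32·(-11.386642) = -7.173122
x=0.680000, p=-7.173122: f=-50.383683 → p ← -7.173122 + 0.32·(-50.383683) = -23.295901
p(1) ≈ -23.2959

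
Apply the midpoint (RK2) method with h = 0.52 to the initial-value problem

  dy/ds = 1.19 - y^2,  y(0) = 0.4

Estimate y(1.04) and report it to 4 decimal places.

0.9508

Midpoint: k1 = f(s_n, y_n); k2 = f(s_n + h/2, y_n + (h/2)·k1); y_{n+1} = y_n + h·k2.
s=0.000000, y=0.400000:
  k1 = f(0.000000, 0.400000) = 1.030000
  k2 = f(0.260000, 0.667800) = 0.744043
  y ← 0.400000 + 0.52·0.744043 = 0.786902
s=0.520000, y=0.786902:
  k1 = f(0.520000, 0.786902) = 0.570785
  k2 = f(0.780000, 0.935306) = 0.315202
  y ← 0.786902 + 0.52·0.315202 = 0.950807
y(1.04) ≈ 0.9508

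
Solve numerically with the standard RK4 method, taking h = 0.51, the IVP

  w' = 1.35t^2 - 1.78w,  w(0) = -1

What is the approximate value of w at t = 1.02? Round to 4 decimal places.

RK4: k1 = f(t_n, w_n); k2 = f(t_n + h/2, w_n + (h/2)·k1); k3 = f(t_n + h/2, w_n + (h/2)·k2); k4 = f(t_n + h, w_n + h·k3); w_{n+1} = w_n + (h/6)·(k1 + 2k2 + 2k3 + k4).
t=0.000000, w=-1.000000:
  k1 = f(0.000000, -1.000000) = 1.780000
  k2 = f(0.255000, -0.546100) = 1.059842
  k3 = f(0.255000, -0.729740) = 1.386722
  k4 = f(0.510000, -0.292772) = 0.872269
  w ← -1.000000 + (0.51/6)·(k1 + 2k2 + 2k3 + k4) = -0.358641
t=0.510000, w=-0.358641:
  k1 = f(0.510000, -0.358641) = 0.989517
  k2 = f(0.765000, -0.106315) = 0.979294
  k3 = f(0.765000, -0.108921) = 0.983934
  k4 = f(1.020000, 0.143165) = 1.149706
  w ← -0.358641 + (0.51/6)·(k1 + 2k2 + 2k3 + k4) = 0.156941
w(1.02) ≈ 0.1569

0.1569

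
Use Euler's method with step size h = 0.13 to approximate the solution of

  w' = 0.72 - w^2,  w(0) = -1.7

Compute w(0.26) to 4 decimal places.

Euler: w_{n+1} = w_n + h·f(t_n, w_n).
t=0.000000, w=-1.700000: f=-2.170000 → w ← -1.700000 + 0.13·(-2.170000) = -1.982100
t=0.130000, w=-1.982100: f=-3.208720 → w ← -1.982100 + 0.13·(-3.208720) = -2.399234
w(0.26) ≈ -2.3992

-2.3992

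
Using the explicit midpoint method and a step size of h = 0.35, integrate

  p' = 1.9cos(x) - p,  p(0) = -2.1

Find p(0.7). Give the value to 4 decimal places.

-0.2132

Midpoint: k1 = f(x_n, p_n); k2 = f(x_n + h/2, p_n + (h/2)·k1); p_{n+1} = p_n + h·k2.
x=0.000000, p=-2.100000:
  k1 = f(0.000000, -2.100000) = 4.000000
  k2 = f(0.175000, -1.400000) = 3.270980
  p ← -2.100000 + 0.35·3.270980 = -0.955157
x=0.350000, p=-0.955157:
  k1 = f(0.350000, -0.955157) = 2.739965
  k2 = f(0.525000, -0.475663) = 2.119778
  p ← -0.955157 + 0.35·2.119778 = -0.213234
p(0.7) ≈ -0.2132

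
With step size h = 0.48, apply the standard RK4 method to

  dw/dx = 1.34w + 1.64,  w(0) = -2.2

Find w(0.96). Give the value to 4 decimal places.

RK4: k1 = f(x_n, w_n); k2 = f(x_n + h/2, w_n + (h/2)·k1); k3 = f(x_n + h/2, w_n + (h/2)·k2); k4 = f(x_n + h, w_n + h·k3); w_{n+1} = w_n + (h/6)·(k1 + 2k2 + 2k3 + k4).
x=0.000000, w=-2.200000:
  k1 = f(0.000000, -2.200000) = -1.308000
  k2 = f(0.240000, -2.513920) = -1.728653
  k3 = f(0.240000, -2.614877) = -1.863935
  k4 = f(0.480000, -3.094689) = -2.506883
  w ← -2.200000 + (0.48/6)·(k1 + 2k2 + 2k3 + k4) = -3.080005
x=0.480000, w=-3.080005:
  k1 = f(0.480000, -3.080005) = -2.487206
  k2 = f(0.720000, -3.676934) = -3.287092
  k3 = f(0.720000, -3.868907) = -3.544335
  k4 = f(0.960000, -4.781285) = -4.766922
  w ← -3.080005 + (0.48/6)·(k1 + 2k2 + 2k3 + k4) = -4.753363
w(0.96) ≈ -4.7534

-4.7534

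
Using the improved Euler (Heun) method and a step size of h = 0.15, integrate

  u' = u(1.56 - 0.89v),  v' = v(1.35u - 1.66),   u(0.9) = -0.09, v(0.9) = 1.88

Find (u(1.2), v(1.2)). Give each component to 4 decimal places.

Heun on (u,v): k1 = f(x_n, state_n); k2 = f(x_n + h, state_n + h·k1); state_{n+1} = state_n + (h/2)·(k1 + k2).
0.900000: (-0.090000, 1.880000)
  k1 = (0.010188, -3.349220)
  predictor → (-0.088472, 1.377617)
  k2 = (-0.029543, -2.451383)
  → (-0.091452, 1.444955)
1.050000: (-0.091452, 1.444955)
  k1 = (-0.025057, -2.577019)
  predictor → (-0.095210, 1.058402)
  k2 = (-0.058842, -1.892988)
  → (-0.097744, 1.109704)
(u(1.2), v(1.2)) ≈ (-0.0977, 1.1097)

-0.0977, 1.1097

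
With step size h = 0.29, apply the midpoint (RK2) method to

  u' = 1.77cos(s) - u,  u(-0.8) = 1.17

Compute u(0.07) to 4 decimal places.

Midpoint: k1 = f(s_n, u_n); k2 = f(s_n + h/2, u_n + (h/2)·k1); u_{n+1} = u_n + h·k2.
s=-0.800000, u=1.170000:
  k1 = f(-0.800000, 1.170000) = 0.063171
  k2 = f(-0.655000, 1.179160) = 0.224535
  u ← 1.170000 + 0.29·0.224535 = 1.235115
s=-0.510000, u=1.235115:
  k1 = f(-0.510000, 1.235115) = 0.309643
  k2 = f(-0.365000, 1.280013) = 0.373386
  u ← 1.235115 + 0.29·0.373386 = 1.343397
s=-0.220000, u=1.343397:
  k1 = f(-0.220000, 1.343397) = 0.383941
  k2 = f(-0.075000, 1.399069) = 0.365956
  u ← 1.343397 + 0.29·0.365956 = 1.449524
u(0.07) ≈ 1.4495

1.4495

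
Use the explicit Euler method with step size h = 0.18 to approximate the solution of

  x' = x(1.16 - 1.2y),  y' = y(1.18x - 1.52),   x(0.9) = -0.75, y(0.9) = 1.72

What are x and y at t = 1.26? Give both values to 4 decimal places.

-0.6268, 0.5784

Euler on (x,y): x_{n+1} = x_n + h·x', y_{n+1} = y_n + h·y'.
0.900000: (-0.750000, 1.720000); f=(0.678000, -4.136600) → (-0.627960, 0.975412)
1.080000: (-0.627960, 0.975412); f=(0.006590, -2.205400) → (-0.626774, 0.578440)
(x(1.26), y(1.26)) ≈ (-0.6268, 0.5784)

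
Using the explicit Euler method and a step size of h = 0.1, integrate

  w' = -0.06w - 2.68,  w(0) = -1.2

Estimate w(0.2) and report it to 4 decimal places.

-1.7200

Euler: w_{n+1} = w_n + h·f(t_n, w_n).
t=0.000000, w=-1.200000: f=-2.608000 → w ← -1.200000 + 0.1·(-2.608000) = -1.460800
t=0.100000, w=-1.460800: f=-2.592352 → w ← -1.460800 + 0.1·(-2.592352) = -1.720035
w(0.2) ≈ -1.7200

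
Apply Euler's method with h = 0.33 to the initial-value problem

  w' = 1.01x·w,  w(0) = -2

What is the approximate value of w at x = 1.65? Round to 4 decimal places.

Euler: w_{n+1} = w_n + h·f(x_n, w_n).
x=0.000000, w=-2.000000: f=0.000000 → w ← -2.000000 + 0.33·0.000000 = -2.000000
x=0.330000, w=-2.000000: f=-0.666600 → w ← -2.000000 + 0.33·(-0.666600) = -2.219978
x=0.660000, w=-2.219978: f=-1.479837 → w ← -2.219978 + 0.33·(-1.479837) = -2.708324
x=0.990000, w=-2.708324: f=-2.708053 → w ← -2.708324 + 0.33·(-2.708053) = -3.601982
x=1.320000, w=-3.601982: f=-4.802162 → w ← -3.601982 + 0.33·(-4.802162) = -5.186696
w(1.65) ≈ -5.1867

-5.1867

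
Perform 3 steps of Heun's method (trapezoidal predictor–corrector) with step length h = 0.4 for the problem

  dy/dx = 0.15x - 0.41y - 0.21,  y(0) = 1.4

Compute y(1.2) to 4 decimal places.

Heun: k1 = f(x_n, y_n); k2 = f(x_n + h, y_n + h·k1); y_{n+1} = y_n + (h/2)·(k1 + k2).
x=0.000000, y=1.400000:
  k1 = f(0.000000, 1.400000) = -0.784000
  k2 = f(0.400000, 1.086400) = -0.595424
  y ← 1.400000 + (0.4/2)·(-0.784000 + (-0.595424)) = 1.124115
x=0.400000, y=1.124115:
  k1 = f(0.400000, 1.124115) = -0.610887
  k2 = f(0.800000, 0.879760) = -0.450702
  y ← 1.124115 + (0.4/2)·(-0.610887 + (-0.450702)) = 0.911797
x=0.800000, y=0.911797:
  k1 = f(0.800000, 0.911797) = -0.463837
  k2 = f(1.200000, 0.726263) = -0.327768
  y ← 0.911797 + (0.4/2)·(-0.463837 + (-0.327768)) = 0.753476
y(1.2) ≈ 0.7535

0.7535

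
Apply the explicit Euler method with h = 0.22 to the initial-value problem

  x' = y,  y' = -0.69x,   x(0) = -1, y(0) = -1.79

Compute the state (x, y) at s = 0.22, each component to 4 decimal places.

-1.3938, -1.6382

Euler on (x,y): x_{n+1} = x_n + h·x', y_{n+1} = y_n + h·y'.
0.000000: (-1.000000, -1.790000); f=(-1.790000, 0.690000) → (-1.393800, -1.638200)
(x(0.22), y(0.22)) ≈ (-1.3938, -1.6382)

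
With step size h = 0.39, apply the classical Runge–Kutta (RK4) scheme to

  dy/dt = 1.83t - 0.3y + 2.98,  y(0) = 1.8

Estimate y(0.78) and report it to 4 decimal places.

4.0126

RK4: k1 = f(t_n, y_n); k2 = f(t_n + h/2, y_n + (h/2)·k1); k3 = f(t_n + h/2, y_n + (h/2)·k2); k4 = f(t_n + h, y_n + h·k3); y_{n+1} = y_n + (h/6)·(k1 + 2k2 + 2k3 + k4).
t=0.000000, y=1.800000:
  k1 = f(0.000000, 1.800000) = 2.440000
  k2 = f(0.195000, 2.275800) = 2.654110
  k3 = f(0.195000, 2.317551) = 2.641585
  k4 = f(0.390000, 2.830218) = 2.844635
  y ← 1.800000 + (0.39/6)·(k1 + 2k2 + 2k3 + k4) = 2.831942
t=0.390000, y=2.831942:
  k1 = f(0.390000, 2.831942) = 2.844118
  k2 = f(0.585000, 3.386544) = 3.034587
  k3 = f(0.585000, 3.423686) = 3.023444
  k4 = f(0.780000, 4.011085) = 3.204075
  y ← 2.831942 + (0.39/6)·(k1 + 2k2 + 2k3 + k4) = 4.012618
y(0.78) ≈ 4.0126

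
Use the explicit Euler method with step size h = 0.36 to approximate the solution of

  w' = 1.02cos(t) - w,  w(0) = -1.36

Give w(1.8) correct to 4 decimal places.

0.2774

Euler: w_{n+1} = w_n + h·f(t_n, w_n).
t=0.000000, w=-1.360000: f=2.380000 → w ← -1.360000 + 0.36·2.380000 = -0.503200
t=0.360000, w=-0.503200: f=1.457815 → w ← -0.503200 + 0.36·1.457815 = 0.021613
t=0.720000, w=0.021613: f=0.745229 → w ← 0.021613 + 0.36·0.745229 = 0.289896
t=1.080000, w=0.289896: f=0.190859 → w ← 0.289896 + 0.36·0.190859 = 0.358605
t=1.440000, w=0.358605: f=-0.225573 → w ← 0.358605 + 0.36·(-0.225573) = 0.277399
w(1.8) ≈ 0.2774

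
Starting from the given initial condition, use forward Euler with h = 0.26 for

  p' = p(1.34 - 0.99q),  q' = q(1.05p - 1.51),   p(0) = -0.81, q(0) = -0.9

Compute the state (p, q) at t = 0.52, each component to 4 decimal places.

Euler on (p,q): p_{n+1} = p_n + h·p', q_{n+1} = q_n + h·q'.
0.000000: (-0.810000, -0.900000); f=(-1.807110, 2.124450) → (-1.279849, -0.347643)
0.260000: (-1.279849, -0.347643); f=(-2.155478, 0.992118) → (-1.840273, -0.089692)
(p(0.52), q(0.52)) ≈ (-1.8403, -0.0897)

-1.8403, -0.0897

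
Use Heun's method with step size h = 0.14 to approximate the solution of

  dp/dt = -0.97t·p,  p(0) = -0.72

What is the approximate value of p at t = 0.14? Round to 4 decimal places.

-0.7132

Heun: k1 = f(t_n, p_n); k2 = f(t_n + h, p_n + h·k1); p_{n+1} = p_n + (h/2)·(k1 + k2).
t=0.000000, p=-0.720000:
  k1 = f(0.000000, -0.720000) = 0.000000
  k2 = f(0.140000, -0.720000) = 0.097776
  p ← -0.720000 + (0.14/2)·(0.000000 + 0.097776) = -0.713156
p(0.14) ≈ -0.7132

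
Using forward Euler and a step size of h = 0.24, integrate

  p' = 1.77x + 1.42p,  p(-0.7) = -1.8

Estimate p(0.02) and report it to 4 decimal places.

-5.2288

Euler: p_{n+1} = p_n + h·f(x_n, p_n).
x=-0.700000, p=-1.800000: f=-3.795000 → p ← -1.800000 + 0.24·(-3.795000) = -2.710800
x=-0.460000, p=-2.710800: f=-4.663536 → p ← -2.710800 + 0.24·(-4.663536) = -3.830049
x=-0.220000, p=-3.830049: f=-5.828069 → p ← -3.830049 + 0.24·(-5.828069) = -5.228785
p(0.02) ≈ -5.2288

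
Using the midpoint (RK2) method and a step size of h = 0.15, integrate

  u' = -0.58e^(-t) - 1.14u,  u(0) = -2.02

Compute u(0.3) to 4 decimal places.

-1.5625

Midpoint: k1 = f(t_n, u_n); k2 = f(t_n + h/2, u_n + (h/2)·k1); u_{n+1} = u_n + h·k2.
t=0.000000, u=-2.020000:
  k1 = f(0.000000, -2.020000) = 1.722800
  k2 = f(0.075000, -1.890790) = 1.617409
  u ← -2.020000 + 0.15·1.617409 = -1.777389
t=0.150000, u=-1.777389:
  k1 = f(0.150000, -1.777389) = 1.527012
  k2 = f(0.225000, -1.662863) = 1.432524
  u ← -1.777389 + 0.15·1.432524 = -1.562510
u(0.3) ≈ -1.5625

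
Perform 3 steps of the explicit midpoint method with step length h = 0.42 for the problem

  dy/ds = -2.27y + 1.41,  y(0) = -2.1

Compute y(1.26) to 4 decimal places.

0.2788

Midpoint: k1 = f(s_n, y_n); k2 = f(s_n + h/2, y_n + (h/2)·k1); y_{n+1} = y_n + h·k2.
s=0.000000, y=-2.100000:
  k1 = f(0.000000, -2.100000) = 6.177000
  k2 = f(0.210000, -0.802830) = 3.232424
  y ← -2.100000 + 0.42·3.232424 = -0.742382
s=0.420000, y=-0.742382:
  k1 = f(0.420000, -0.742382) = 3.095207
  k2 = f(0.630000, -0.092388) = 1.619722
  y ← -0.742382 + 0.42·1.619722 = -0.062099
s=0.840000, y=-0.062099:
  k1 = f(0.840000, -0.062099) = 1.550964
  k2 = f(1.050000, 0.263604) = 0.811620
  y ← -0.062099 + 0.42·0.811620 = 0.278781
y(1.26) ≈ 0.2788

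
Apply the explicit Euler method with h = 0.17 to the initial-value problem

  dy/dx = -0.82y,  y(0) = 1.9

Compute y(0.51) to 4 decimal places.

Euler: y_{n+1} = y_n + h·f(x_n, y_n).
x=0.000000, y=1.900000: f=-1.558000 → y ← 1.900000 + 0.17·(-1.558000) = 1.635140
x=0.170000, y=1.635140: f=-1.340815 → y ← 1.635140 + 0.17·(-1.340815) = 1.407201
x=0.340000, y=1.407201: f=-1.153905 → y ← 1.407201 + 0.17·(-1.153905) = 1.211038
y(0.51) ≈ 1.2110

1.2110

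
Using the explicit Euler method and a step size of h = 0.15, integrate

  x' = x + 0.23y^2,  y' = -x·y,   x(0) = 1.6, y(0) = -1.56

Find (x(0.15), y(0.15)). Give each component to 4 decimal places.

1.9240, -1.1856

Euler on (x,y): x_{n+1} = x_n + h·x', y_{n+1} = y_n + h·y'.
0.000000: (1.600000, -1.560000); f=(2.159728, 2.496000) → (1.923959, -1.185600)
(x(0.15), y(0.15)) ≈ (1.9240, -1.1856)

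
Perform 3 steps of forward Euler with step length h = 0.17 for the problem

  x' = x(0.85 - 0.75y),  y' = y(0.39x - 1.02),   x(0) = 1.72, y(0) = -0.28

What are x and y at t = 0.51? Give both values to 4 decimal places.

2.8142, -0.2494

Euler on (x,y): x_{n+1} = x_n + h·x', y_{n+1} = y_n + h·y'.
0.000000: (1.720000, -0.280000); f=(1.823200, 0.097776) → (2.029944, -0.263378)
0.170000: (2.029944, -0.263378); f=(2.126434, 0.060135) → (2.391438, -0.253155)
0.340000: (2.391438, -0.253155); f=(2.486776, 0.022110) → (2.814190, -0.249396)
(x(0.51), y(0.51)) ≈ (2.8142, -0.2494)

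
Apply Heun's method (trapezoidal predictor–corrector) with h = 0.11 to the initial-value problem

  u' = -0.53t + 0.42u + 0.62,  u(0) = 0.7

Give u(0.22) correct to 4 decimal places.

Heun: k1 = f(t_n, u_n); k2 = f(t_n + h, u_n + h·k1); u_{n+1} = u_n + (h/2)·(k1 + k2).
t=0.000000, u=0.700000:
  k1 = f(0.000000, 0.700000) = 0.914000
  k2 = f(0.110000, 0.800540) = 0.897927
  u ← 0.700000 + (0.11/2)·(0.914000 + 0.897927) = 0.799656
t=0.110000, u=0.799656:
  k1 = f(0.110000, 0.799656) = 0.897556
  k2 = f(0.220000, 0.898387) = 0.880723
  u ← 0.799656 + (0.11/2)·(0.897556 + 0.880723) = 0.897461
u(0.22) ≈ 0.8975

0.8975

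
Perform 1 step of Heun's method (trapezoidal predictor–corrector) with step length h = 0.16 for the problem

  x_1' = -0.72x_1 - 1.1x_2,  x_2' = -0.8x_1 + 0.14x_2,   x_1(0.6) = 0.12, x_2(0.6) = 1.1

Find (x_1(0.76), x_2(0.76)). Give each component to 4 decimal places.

Heun on (x_1,x_2): k1 = f(t_n, state_n); k2 = f(t_n + h, state_n + h·k1); state_{n+1} = state_n + (h/2)·(k1 + k2).
0.600000: (0.120000, 1.100000)
  k1 = (-1.296400, 0.058000)
  predictor → (-0.087424, 1.109280)
  k2 = (-1.157263, 0.225238)
  → (-0.076293, 1.122659)
(x_1(0.76), x_2(0.76)) ≈ (-0.0763, 1.1227)

-0.0763, 1.1227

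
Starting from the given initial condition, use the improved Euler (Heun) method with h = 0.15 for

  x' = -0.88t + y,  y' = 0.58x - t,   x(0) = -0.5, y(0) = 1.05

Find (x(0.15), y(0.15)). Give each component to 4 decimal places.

Heun on (x,y): k1 = f(t_n, state_n); k2 = f(t_n + h, state_n + h·k1); state_{n+1} = state_n + (h/2)·(k1 + k2).
0.000000: (-0.500000, 1.050000)
  k1 = (1.050000, -0.290000)
  predictor → (-0.342500, 1.006500)
  k2 = (0.874500, -0.348650)
  → (-0.355662, 1.002101)
(x(0.15), y(0.15)) ≈ (-0.3557, 1.0021)

-0.3557, 1.0021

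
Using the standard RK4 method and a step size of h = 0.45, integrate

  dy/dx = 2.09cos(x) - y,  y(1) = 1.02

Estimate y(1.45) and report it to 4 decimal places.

RK4: k1 = f(x_n, y_n); k2 = f(x_n + h/2, y_n + (h/2)·k1); k3 = f(x_n + h/2, y_n + (h/2)·k2); k4 = f(x_n + h, y_n + h·k3); y_{n+1} = y_n + (h/6)·(k1 + 2k2 + 2k3 + k4).
x=1.000000, y=1.020000:
  k1 = f(1.000000, 1.020000) = 0.109232
  k2 = f(1.225000, 1.044577) = -0.336180
  k3 = f(1.225000, 0.944359) = -0.235962
  k4 = f(1.450000, 0.913817) = -0.661966
  y ← 1.020000 + (0.45/6)·(k1 + 2k2 + 2k3 + k4) = 0.892724
y(1.45) ≈ 0.8927

0.8927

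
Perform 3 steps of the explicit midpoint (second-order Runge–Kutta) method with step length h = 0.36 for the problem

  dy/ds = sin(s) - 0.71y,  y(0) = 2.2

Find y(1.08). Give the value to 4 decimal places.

1.4541

Midpoint: k1 = f(s_n, y_n); k2 = f(s_n + h/2, y_n + (h/2)·k1); y_{n+1} = y_n + h·k2.
s=0.000000, y=2.200000:
  k1 = f(0.000000, 2.200000) = -1.562000
  k2 = f(0.180000, 1.918840) = -1.183347
  y ← 2.200000 + 0.36·(-1.183347) = 1.773995
s=0.360000, y=1.773995:
  k1 = f(0.360000, 1.773995) = -0.907262
  k2 = f(0.540000, 1.610688) = -0.629452
  y ← 1.773995 + 0.36·(-0.629452) = 1.547392
s=0.720000, y=1.547392:
  k1 = f(0.720000, 1.547392) = -0.439264
  k2 = f(0.900000, 1.468325) = -0.259184
  y ← 1.547392 + 0.36·(-0.259184) = 1.454086
y(1.08) ≈ 1.4541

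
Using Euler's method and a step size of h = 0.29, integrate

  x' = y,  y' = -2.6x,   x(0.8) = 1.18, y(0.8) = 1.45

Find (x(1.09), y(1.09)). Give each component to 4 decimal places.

Euler on (x,y): x_{n+1} = x_n + h·x', y_{n+1} = y_n + h·y'.
0.800000: (1.180000, 1.450000); f=(1.450000, -3.068000) → (1.600500, 0.560280)
(x(1.09), y(1.09)) ≈ (1.6005, 0.5603)

1.6005, 0.5603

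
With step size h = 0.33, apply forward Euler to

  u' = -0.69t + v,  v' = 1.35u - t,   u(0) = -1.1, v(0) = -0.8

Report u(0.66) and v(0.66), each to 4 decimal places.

Euler on (u,v): u_{n+1} = u_n + h·u', v_{n+1} = v_n + h·v'.
0.000000: (-1.100000, -0.800000); f=(-0.800000, -1.485000) → (-1.364000, -1.290050)
0.330000: (-1.364000, -1.290050); f=(-1.517750, -2.171400) → (-1.864858, -2.006612)
(u(0.66), v(0.66)) ≈ (-1.8649, -2.0066)

-1.8649, -2.0066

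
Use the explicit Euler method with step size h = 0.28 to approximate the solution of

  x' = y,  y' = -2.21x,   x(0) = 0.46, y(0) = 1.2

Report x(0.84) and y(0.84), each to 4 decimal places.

Euler on (x,y): x_{n+1} = x_n + h·x', y_{n+1} = y_n + h·y'.
0.000000: (0.460000, 1.200000); f=(1.200000, -1.016600) → (0.796000, 0.915352)
0.280000: (0.796000, 0.915352); f=(0.915352, -1.759160) → (1.052299, 0.422787)
0.560000: (1.052299, 0.422787); f=(0.422787, -2.325580) → (1.170679, -0.228375)
(x(0.84), y(0.84)) ≈ (1.1707, -0.2284)

1.1707, -0.2284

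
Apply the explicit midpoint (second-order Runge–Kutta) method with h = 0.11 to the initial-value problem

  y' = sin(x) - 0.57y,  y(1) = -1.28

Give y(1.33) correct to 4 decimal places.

Midpoint: k1 = f(x_n, y_n); k2 = f(x_n + h/2, y_n + (h/2)·k1); y_{n+1} = y_n + h·k2.
x=1.000000, y=-1.280000:
  k1 = f(1.000000, -1.280000) = 1.571071
  k2 = f(1.055000, -1.193591) = 1.550247
  y ← -1.280000 + 0.11·1.550247 = -1.109473
x=1.110000, y=-1.109473:
  k1 = f(1.110000, -1.109473) = 1.528098
  k2 = f(1.165000, -1.025427) = 1.503282
  y ← -1.109473 + 0.11·1.503282 = -0.944112
x=1.220000, y=-0.944112:
  k1 = f(1.220000, -0.944112) = 1.477243
  k2 = f(1.275000, -0.862863) = 1.448402
  y ← -0.944112 + 0.11·1.448402 = -0.784788
y(1.33) ≈ -0.7848

-0.7848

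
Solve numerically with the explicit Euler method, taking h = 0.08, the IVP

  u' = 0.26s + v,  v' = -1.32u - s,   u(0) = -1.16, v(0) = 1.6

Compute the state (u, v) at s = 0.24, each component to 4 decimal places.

Euler on (u,v): u_{n+1} = u_n + h·u', v_{n+1} = v_n + h·v'.
0.000000: (-1.160000, 1.600000); f=(1.600000, 1.531200) → (-1.032000, 1.722496)
0.080000: (-1.032000, 1.722496); f=(1.743296, 1.282240) → (-0.892536, 1.825075)
0.160000: (-0.892536, 1.825075); f=(1.866675, 1.018148) → (-0.743202, 1.906527)
(u(0.24), v(0.24)) ≈ (-0.7432, 1.9065)

-0.7432, 1.9065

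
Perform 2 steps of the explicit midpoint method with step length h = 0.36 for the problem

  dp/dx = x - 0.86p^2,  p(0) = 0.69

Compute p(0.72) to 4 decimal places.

Midpoint: k1 = f(x_n, p_n); k2 = f(x_n + h/2, p_n + (h/2)·k1); p_{n+1} = p_n + h·k2.
x=0.000000, p=0.690000:
  k1 = f(0.000000, 0.690000) = -0.409446
  k2 = f(0.180000, 0.616300) = -0.146650
  p ← 0.690000 + 0.36·(-0.146650) = 0.637206
x=0.360000, p=0.637206:
  k1 = f(0.360000, 0.637206) = 0.010813
  k2 = f(0.540000, 0.639152) = 0.188676
  p ← 0.637206 + 0.36·0.188676 = 0.705130
p(0.72) ≈ 0.7051

0.7051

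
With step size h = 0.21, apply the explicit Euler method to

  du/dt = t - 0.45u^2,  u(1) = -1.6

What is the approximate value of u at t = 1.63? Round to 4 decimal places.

Euler: u_{n+1} = u_n + h·f(t_n, u_n).
t=1.000000, u=-1.600000: f=-0.152000 → u ← -1.600000 + 0.21·(-0.152000) = -1.631920
t=1.210000, u=-1.631920: f=0.011577 → u ← -1.631920 + 0.21·0.011577 = -1.629489
t=1.420000, u=-1.629489: f=0.225145 → u ← -1.629489 + 0.21·0.225145 = -1.582209
u(1.63) ≈ -1.5822

-1.5822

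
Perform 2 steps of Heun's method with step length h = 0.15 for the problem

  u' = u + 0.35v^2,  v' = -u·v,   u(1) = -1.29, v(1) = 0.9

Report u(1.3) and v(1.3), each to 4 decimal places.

Heun on (u,v): k1 = f(s_n, state_n); k2 = f(s_n + h, state_n + h·k1); state_{n+1} = state_n + (h/2)·(k1 + k2).
1.000000: (-1.290000, 0.900000)
  k1 = (-1.006500, 1.161000)
  predictor → (-1.440975, 1.074150)
  k2 = (-1.037146, 1.547823)
  → (-1.443273, 1.103162)
1.150000: (-1.443273, 1.103162)
  k1 = (-1.017335, 1.592164)
  predictor → (-1.595874, 1.341986)
  k2 = (-0.965549, 2.141641)
  → (-1.591990, 1.383197)
(u(1.3), v(1.3)) ≈ (-1.5920, 1.3832)

-1.5920, 1.3832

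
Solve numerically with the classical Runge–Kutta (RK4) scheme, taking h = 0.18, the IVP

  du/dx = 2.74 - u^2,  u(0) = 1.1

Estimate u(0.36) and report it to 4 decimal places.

1.4642

RK4: k1 = f(x_n, u_n); k2 = f(x_n + h/2, u_n + (h/2)·k1); k3 = f(x_n + h/2, u_n + (h/2)·k2); k4 = f(x_n + h, u_n + h·k3); u_{n+1} = u_n + (h/6)·(k1 + 2k2 + 2k3 + k4).
x=0.000000, u=1.100000:
  k1 = f(0.000000, 1.100000) = 1.530000
  k2 = f(0.090000, 1.237700) = 1.208099
  k3 = f(0.090000, 1.208729) = 1.278974
  k4 = f(0.180000, 1.330215) = 0.970527
  u ← 1.100000 + (0.18/6)·(k1 + 2k2 + 2k3 + k4) = 1.324240
x=0.180000, u=1.324240:
  k1 = f(0.180000, 1.324240) = 0.986388
  k2 = f(0.270000, 1.413015) = 0.743388
  k3 = f(0.270000, 1.391145) = 0.804715
  k4 = f(0.360000, 1.469089) = 0.581778
  u ← 1.324240 + (0.18/6)·(k1 + 2k2 + 2k3 + k4) = 1.464171
u(0.36) ≈ 1.4642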